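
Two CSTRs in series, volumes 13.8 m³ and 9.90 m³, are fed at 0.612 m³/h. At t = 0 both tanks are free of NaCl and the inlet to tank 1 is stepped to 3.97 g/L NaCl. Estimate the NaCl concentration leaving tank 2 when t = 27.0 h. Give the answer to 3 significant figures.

Time constants: τᵢ = Vᵢ/Q for each well-mixed tank.
τ₁ = 13.8/0.612 = 22.549 h; τ₂ = 9.90/0.612 = 16.176 h.
Tank 1: C₁ = C_in(1 − e^(−t/τ₁)). Tank 2 (τ₁ ≠ τ₂): C₂ = C_in[1 − (τ₁ e^(−t/τ₁) − τ₂ e^(−t/τ₂))/(τ₁ − τ₂)].
At t = 27.0: e^(−t/τ₁) = 0.30198, e^(−t/τ₂) = 0.18842.
C₂ = 3.97·[1 − (22.549·0.30198 − 16.176·0.18842)/(6.3725)] = 3.97·0.40974 = 1.6267 g/L.

1.63 g/L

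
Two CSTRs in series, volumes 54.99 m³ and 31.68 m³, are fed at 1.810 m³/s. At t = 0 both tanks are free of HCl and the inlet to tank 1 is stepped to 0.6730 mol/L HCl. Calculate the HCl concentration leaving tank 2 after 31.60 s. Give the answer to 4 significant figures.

Each tank obeys Vᵢ dCᵢ/dt = Q(Cᵢ₋₁ − Cᵢ), so τᵢ = Vᵢ/Q.
τ₁ = 54.99/1.810 = 30.3812 s; τ₂ = 31.68/1.810 = 17.5028 s.
Tank 1: C₁ = C_in(1 − e^(−t/τ₁)). Tank 2 (τ₁ ≠ τ₂): C₂ = C_in[1 − (τ₁ e^(−t/τ₁) − τ₂ e^(−t/τ₂))/(τ₁ − τ₂)].
At t = 31.60: e^(−t/τ₁) = 0.353414, e^(−t/τ₂) = 0.164404.
C₂ = 0.6730·[1 − (30.3812·0.353414 − 17.5028·0.164404)/(12.8785)] = 0.6730·0.389708 = 0.262274 mol/L.

0.2623 mol/L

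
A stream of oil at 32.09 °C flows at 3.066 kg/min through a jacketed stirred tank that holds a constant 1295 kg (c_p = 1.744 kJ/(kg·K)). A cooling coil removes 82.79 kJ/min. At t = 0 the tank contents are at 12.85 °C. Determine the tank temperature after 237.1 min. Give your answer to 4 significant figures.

M c_p dT/dt = ṁ c_p (T_in − T) − Q̇.
Rearrange: dT/dt = (T_ss − T)/τ with τ = M/ṁ = 422.374 min and T_ss = T_in − Q̇/(ṁ c_p) = 16.6069 °C.
Integrating: T(t) = T_ss + (T₀ − T_ss) e^(−t/τ).
T(237.1) = 16.6069 + (-3.75685)·e^(−237.1/422.374) = 16.6069 + (-3.75685)·0.570438 = 14.4638 °C.

14.46 °C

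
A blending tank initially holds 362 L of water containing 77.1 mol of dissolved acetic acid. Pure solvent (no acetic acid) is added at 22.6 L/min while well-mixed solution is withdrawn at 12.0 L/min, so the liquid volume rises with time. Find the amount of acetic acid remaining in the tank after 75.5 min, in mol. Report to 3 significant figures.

Let m(t) be the amount of acetic acid. Volume: V(t) = V₀ + (Q_in − Q_out) t = 362 + 10.600 t; V(75.5) = 1162.3 L.
Solute balance: dm/dt = 0 − Q_out C = −Q_out m/V(t).
Separate: dm/m = −Q_out dt/V(t) ⇒ ln(m/m₀) = −(Q_out/(Q_in−Q_out)) ln(V/V₀).
m = m₀ (V₀/V)^(Q_out/(Q_in−Q_out)) = 77.1 × (362/1162.3)^(1.1321) = 20.584 mol.

20.6 mol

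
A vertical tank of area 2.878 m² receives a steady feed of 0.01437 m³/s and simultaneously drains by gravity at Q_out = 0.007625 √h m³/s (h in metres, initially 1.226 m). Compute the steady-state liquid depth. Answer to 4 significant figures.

Accumulation of liquid (constant cross-section A): A dh/dt = Q_in − 0.007625 √h. At steady state dh/dt = 0:
Q_in = 0.007625 √h_ss ⇒ √h_ss = 0.01437/0.007625 = 1.88459.
h_ss = 1.88459² = 3.55168 m. (Since h₀ = 1.226 m < h_ss, the level will rise toward this value.)

3.552 m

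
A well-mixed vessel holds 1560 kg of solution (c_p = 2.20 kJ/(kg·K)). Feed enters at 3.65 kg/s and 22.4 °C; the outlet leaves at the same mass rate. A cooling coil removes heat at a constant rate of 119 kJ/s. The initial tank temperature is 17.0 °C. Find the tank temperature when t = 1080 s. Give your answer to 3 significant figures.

8.33 °C

M c_p dT/dt = ṁ c_p (T_in − T) − Q̇.
τ = M/ṁ = 427.40 s; T_ss = T_in − Q̇/(ṁ c_p) = 22.4 − 119/(3.65·2.20) = 7.5806 °C.
Solution: T(t) = T_ss + (T₀ − T_ss) e^(−t/τ).
T(1080) = 7.5806 + (9.4194)·e^(−1080/427.40) = 7.5806 + (9.4194)·0.079905 = 8.3332 °C.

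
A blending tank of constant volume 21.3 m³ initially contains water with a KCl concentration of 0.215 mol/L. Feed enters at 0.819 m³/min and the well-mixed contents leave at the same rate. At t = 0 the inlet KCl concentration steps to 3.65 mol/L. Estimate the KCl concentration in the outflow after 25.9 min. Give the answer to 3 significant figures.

2.38 mol/L

Unsteady species balance (constant V, well mixed): V dC/dt = Q(C_in − C).
Rewrite as dC/dt + C/τ = C_in/τ, τ = V/Q = 26.007 min.
C approaches C_in exponentially: C(t) = C_in + (C₀ − C_in) e^(−t/τ).
C(25.9) = 3.65 + (0.215 − 3.65)·e^(−25.9/26.007) = 3.65 + (-3.4350)·0.36940 = 2.3811 mol/L.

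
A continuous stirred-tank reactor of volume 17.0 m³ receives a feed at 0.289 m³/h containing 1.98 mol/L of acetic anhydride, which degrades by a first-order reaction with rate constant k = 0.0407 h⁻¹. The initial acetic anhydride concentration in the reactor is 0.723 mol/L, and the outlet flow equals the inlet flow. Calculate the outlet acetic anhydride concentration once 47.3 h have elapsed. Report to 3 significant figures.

Species balance: V dC/dt = Q C_in − Q C − k V C.
This is linear with rate a = Q/V + k = 0.057700 h⁻¹.
C_ss = Q C_in/(Q + kV) = 0.58336 mol/L; C(t) = C_ss + (C₀ − C_ss) e^(−a t).
C(47.3) = 0.58336 + (0.13964)·e^(−0.057700·47.3) = 0.58336 + (0.13964)·0.065271 = 0.59248 mol/L.

0.592 mol/L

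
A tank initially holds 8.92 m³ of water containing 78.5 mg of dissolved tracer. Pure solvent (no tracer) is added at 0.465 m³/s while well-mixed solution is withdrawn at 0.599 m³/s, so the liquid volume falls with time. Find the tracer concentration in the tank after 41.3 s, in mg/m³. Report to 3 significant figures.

0.305 mg/m³

Total volume: dV/dt = Q_in − Q_out = -0.13400 m³/s, so V(t) = 8.92 − 0.13400 t and V(41.3) = 3.3858 m³.
Species balance (pure solvent in): dm/dt = −Q_out · m/V(t).
dm/m = −Q_out dt/(V₀ − 0.13400 t); integrating gives ln(m/m₀) = −(Q_out/(Q_in−Q_out)) ln(V/V₀).
m = m₀ (V₀/V)^(Q_out/(Q_in−Q_out)) = 78.5 × (8.92/3.3858)^(-4.4701) = 1.0334 mg.
C = m/V = 1.0334/3.3858 = 0.30521 mg/m³.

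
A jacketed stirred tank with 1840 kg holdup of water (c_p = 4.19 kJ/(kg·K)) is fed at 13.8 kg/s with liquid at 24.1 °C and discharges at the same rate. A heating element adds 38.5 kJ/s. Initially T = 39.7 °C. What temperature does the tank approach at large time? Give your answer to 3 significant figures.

24.8 °C

M c_p dT/dt = ṁ c_p (T_in − T) + Q̇.
At steady state dT/dt = 0 ⇒ T_ss = T_in + Q̇/(ṁ c_p) = 24.1 + 38.5/(13.8·4.19) = 24.766 °C.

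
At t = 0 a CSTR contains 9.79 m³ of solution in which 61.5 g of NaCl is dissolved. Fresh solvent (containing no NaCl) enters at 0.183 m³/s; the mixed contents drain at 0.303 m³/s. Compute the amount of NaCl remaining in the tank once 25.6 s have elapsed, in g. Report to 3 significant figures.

23.8 g

Let m(t) be the amount of NaCl. Volume: V(t) = V₀ + (Q_in − Q_out) t = 9.79 − 0.12000 t; V(25.6) = 6.7180 m³.
Species balance (pure solvent in): dm/dt = −Q_out · m/V(t).
Separate: dm/m = −Q_out dt/V(t) ⇒ ln(m/m₀) = −(Q_out/(Q_in−Q_out)) ln(V/V₀).
m = m₀ (V₀/V)^(Q_out/(Q_in−Q_out)) = 61.5 × (9.79/6.7180)^(-2.5250) = 23.765 g.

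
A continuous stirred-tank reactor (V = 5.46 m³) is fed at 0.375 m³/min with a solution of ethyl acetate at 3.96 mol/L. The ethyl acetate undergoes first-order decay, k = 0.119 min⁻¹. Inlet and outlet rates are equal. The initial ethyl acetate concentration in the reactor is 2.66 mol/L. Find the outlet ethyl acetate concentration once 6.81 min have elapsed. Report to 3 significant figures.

Species balance: V dC/dt = Q C_in − Q C − k V C.
This is linear with rate a = Q/V + k = 0.18768 min⁻¹.
C_ss = Q C_in/(Q + kV) = 1.4491 mol/L; C(t) = C_ss + (C₀ − C_ss) e^(−a t).
C(6.81) = 1.4491 + (1.2109)·e^(−0.18768·6.81) = 1.4491 + (1.2109)·0.27856 = 1.7864 mol/L.

1.79 mol/L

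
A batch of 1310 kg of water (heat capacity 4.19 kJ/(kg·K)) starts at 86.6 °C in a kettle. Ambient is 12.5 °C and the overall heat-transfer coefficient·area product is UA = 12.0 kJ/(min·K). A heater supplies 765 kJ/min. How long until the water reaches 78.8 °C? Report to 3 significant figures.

Lumped-capacitance energy balance: M c_p dT/dt = UA(T_amb − T) + Q̇.
τ = M c_p/UA = 457.41 min; T_ss = T_amb + Q̇/UA = 12.5 + 765/12.0 = 76.250 °C.
T(t) = T_ss + (T₀ − T_ss)e^(−t/τ); set T = 78.8:
t = −τ ln[(T − T_ss)/(T₀ − T_ss)] = −457.41 · ln(0.24638) = 640.78 min.

641 min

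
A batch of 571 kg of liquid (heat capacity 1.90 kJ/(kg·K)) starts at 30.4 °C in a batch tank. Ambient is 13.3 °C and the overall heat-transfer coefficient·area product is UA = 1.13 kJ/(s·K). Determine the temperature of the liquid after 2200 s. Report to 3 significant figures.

15.0 °C

Lumped-capacitance energy balance: M c_p dT/dt = UA(T_amb − T).
dT/dt = (T_ss − T)/τ with T_ss = T_amb = 13.300 °C, τ = M c_p/UA = 571·1.90/1.13 = 960.09 s.
Integrating: T(t) = T_ss + (T₀ − T_ss) e^(−t/τ).
T(2200) = 13.300 + (17.100)·0.10112 = 15.029 °C.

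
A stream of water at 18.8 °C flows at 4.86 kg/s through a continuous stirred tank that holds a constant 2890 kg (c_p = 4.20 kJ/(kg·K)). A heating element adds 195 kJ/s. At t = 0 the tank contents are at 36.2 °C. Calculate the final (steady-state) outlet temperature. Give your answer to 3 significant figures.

M c_p dT/dt = ṁ c_p (T_in − T) + Q̇.
At steady state dT/dt = 0 ⇒ T_ss = T_in + Q̇/(ṁ c_p) = 18.8 + 195/(4.86·4.20) = 28.353 °C.

28.4 °C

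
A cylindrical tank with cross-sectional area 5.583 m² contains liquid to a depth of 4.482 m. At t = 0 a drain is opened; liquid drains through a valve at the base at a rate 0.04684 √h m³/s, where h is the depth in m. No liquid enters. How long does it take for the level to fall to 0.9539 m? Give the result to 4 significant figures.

271.9 s

Unsteady balance on liquid volume: A dh/dt = −0.04684 √h.
This is separable: 2 d(√h)/dt = −0.04684/A, so √h = √h₀ − (0.04684/(2A)) t.
t = 2A(√h₀ − √h)/0.04684 = 2·5.583·(√4.482 − √0.9539)/0.04684
  = 11.1660 × (2.11707 − 0.976678) / 0.04684 = 271.854 s.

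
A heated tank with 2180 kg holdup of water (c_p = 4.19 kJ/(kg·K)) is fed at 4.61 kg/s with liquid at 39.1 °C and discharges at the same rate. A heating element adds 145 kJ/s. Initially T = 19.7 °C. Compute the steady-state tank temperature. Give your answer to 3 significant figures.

46.6 °C

Unsteady energy balance on the tank contents: M c_p dT/dt = ṁ c_p (T_in − T) + 145.
At steady state dT/dt = 0 ⇒ T_ss = T_in + Q̇/(ṁ c_p) = 39.1 + 145/(4.61·4.19) = 46.607 °C.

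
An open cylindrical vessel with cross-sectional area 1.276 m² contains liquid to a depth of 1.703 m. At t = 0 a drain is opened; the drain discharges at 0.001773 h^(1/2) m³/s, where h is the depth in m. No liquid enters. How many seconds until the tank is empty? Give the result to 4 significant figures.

With no inflow, A dh/dt = −0.001773 √h.
Separate and integrate: 2(√h − √h₀) = −(0.001773/A) t.
Set h = 0: 2√h₀ = (0.001773/A) t_empty ⇒ t_empty = 2A√h₀/0.001773.
t_empty = 2·1.276·√1.703/0.001773 = 2.55200·1.30499/0.001773 = 1878.36 s.

1878 s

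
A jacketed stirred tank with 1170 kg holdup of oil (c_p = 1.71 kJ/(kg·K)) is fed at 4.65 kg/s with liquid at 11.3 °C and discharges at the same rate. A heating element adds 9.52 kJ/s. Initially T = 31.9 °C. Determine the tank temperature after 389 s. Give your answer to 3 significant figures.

Heat balance on the well-mixed liquid: M c_p dT/dt = ṁ c_p (T_in − T) + 9.52.
Rearrange: dT/dt = (T_ss − T)/τ with τ = M/ṁ = 251.61 s and T_ss = T_in + Q̇/(ṁ c_p) = 12.497 °C.
T approaches T_ss exponentially: T(t) = T_ss + (T₀ − T_ss) e^(−t/τ).
T(389) = 12.497 + (19.403)·e^(−389/251.61) = 12.497 + (19.403)·0.21309 = 16.632 °C.

16.6 °C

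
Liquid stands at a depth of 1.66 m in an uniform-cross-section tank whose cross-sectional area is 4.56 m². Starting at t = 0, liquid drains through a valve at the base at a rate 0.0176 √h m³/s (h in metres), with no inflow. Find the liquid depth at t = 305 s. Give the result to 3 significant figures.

A dh/dt = −Q_out = −0.0176 √h.
This is separable: 2 d(√h)/dt = −0.0176/A, so √h = √h₀ − (0.0176/(2A)) t.
√h = √1.66 − 0.0176·305/(2·4.56) = 1.2884 − 0.58860 = 0.69981.
h = 0.69981² = 0.48974 m.

0.490 m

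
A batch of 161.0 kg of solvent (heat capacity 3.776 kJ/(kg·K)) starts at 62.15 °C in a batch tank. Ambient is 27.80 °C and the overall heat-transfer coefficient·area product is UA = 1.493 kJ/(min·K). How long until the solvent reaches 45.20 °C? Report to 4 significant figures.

M c_p dT/dt = −UA(T − T_amb).
τ = M c_p/UA = 407.191 min; T_ss = T_amb = 27.8000 °C.
T(t) = T_ss + (T₀ − T_ss)e^(−t/τ); set T = 45.20:
t = −τ ln[(T − T_ss)/(T₀ − T_ss)] = −407.191 · ln(0.506550) = 276.943 min.

276.9 min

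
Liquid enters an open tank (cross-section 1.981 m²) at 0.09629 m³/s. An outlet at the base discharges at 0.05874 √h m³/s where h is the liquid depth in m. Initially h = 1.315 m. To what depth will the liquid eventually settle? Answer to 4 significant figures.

2.687 m

A dh/dt = Q_in − 0.05874 √h. Steady state requires inflow = outflow:
Q_in = 0.05874 √h_ss ⇒ √h_ss = 0.09629/0.05874 = 1.63926.
h_ss = 1.63926² = 2.68717 m. (Since h₀ = 1.315 m < h_ss, the level will rise toward this value.)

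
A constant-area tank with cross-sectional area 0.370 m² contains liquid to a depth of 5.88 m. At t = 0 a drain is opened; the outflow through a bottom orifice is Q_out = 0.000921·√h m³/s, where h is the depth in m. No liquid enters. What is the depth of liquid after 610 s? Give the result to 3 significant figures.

A dh/dt = −Q_out = −0.000921 √h.
∫ h^(−1/2) dh = −(0.000921/A) ∫ dt, giving 2√h = 2√h₀ − (0.000921/A) t.
√h = √5.88 − 0.000921·610/(2·0.370) = 2.4249 − 0.75920 = 1.6657.
h = 1.6657² = 2.7745 m.

2.77 m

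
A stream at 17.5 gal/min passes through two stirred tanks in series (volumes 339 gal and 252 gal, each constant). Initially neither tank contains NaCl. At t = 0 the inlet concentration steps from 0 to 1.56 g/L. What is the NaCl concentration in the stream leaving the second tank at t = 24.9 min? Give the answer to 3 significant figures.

Each tank obeys Vᵢ dCᵢ/dt = Q(Cᵢ₋₁ − Cᵢ), so τᵢ = Vᵢ/Q.
τ₁ = 339/17.5 = 19.371 min; τ₂ = 252/17.5 = 14.400 min.
Solving the cascade with C₁(0)=C₂(0)=0 gives C₂(t) = C_in[1 − (τ₁ e^(−t/τ₁) − τ₂ e^(−t/τ₂))/(τ₁ − τ₂)].
At t = 24.9: e^(−t/τ₁) = 0.27654, e^(−t/τ₂) = 0.17743.
C₂ = 1.56·[1 − (19.371·0.27654 − 14.400·0.17743)/(4.9714)] = 1.56·0.43639 = 0.68076 g/L.

0.681 g/L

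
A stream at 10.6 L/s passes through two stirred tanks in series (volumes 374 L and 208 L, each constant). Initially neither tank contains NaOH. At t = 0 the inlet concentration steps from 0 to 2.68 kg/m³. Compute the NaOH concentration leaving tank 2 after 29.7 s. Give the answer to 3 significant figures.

Each tank obeys Vᵢ dCᵢ/dt = Q(Cᵢ₋₁ − Cᵢ), so τᵢ = Vᵢ/Q.
τ₁ = 374/10.6 = 35.283 s; τ₂ = 208/10.6 = 19.623 s.
Solving the cascade with C₁(0)=C₂(0)=0 gives C₂(t) = C_in[1 − (τ₁ e^(−t/τ₁) − τ₂ e^(−t/τ₂))/(τ₁ − τ₂)].
At t = 29.7: e^(−t/τ₁) = 0.43095, e^(−t/τ₂) = 0.22013.
C₂ = 2.68·[1 − (35.283·0.43095 − 19.623·0.22013)/(15.660)] = 2.68·0.30489 = 0.81709 kg/m³.

0.817 kg/m³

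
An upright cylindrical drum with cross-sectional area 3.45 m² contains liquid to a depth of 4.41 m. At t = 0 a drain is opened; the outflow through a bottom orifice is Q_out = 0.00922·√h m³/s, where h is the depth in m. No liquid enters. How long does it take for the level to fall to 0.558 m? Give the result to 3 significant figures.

Mass balance (ρ constant): A dh/dt = −0.00922 √h.
Separate and integrate: 2(√h − √h₀) = −(0.00922/A) t.
t = 2A(√h₀ − √h)/0.00922 = 2·3.45·(√4.41 − √0.558)/0.00922
  = 6.9000 × (2.1000 − 0.74699) / 0.00922 = 1012.6 s.

1010 s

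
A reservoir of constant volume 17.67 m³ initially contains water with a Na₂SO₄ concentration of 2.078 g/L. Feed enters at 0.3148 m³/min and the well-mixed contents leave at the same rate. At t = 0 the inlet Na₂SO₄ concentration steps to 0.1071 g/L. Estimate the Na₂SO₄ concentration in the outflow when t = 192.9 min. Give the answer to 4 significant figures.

0.1705 g/L

Unsteady species balance (constant V, well mixed): V dC/dt = Q(C_in − C).
Time constant τ = V/Q = 17.67/0.3148 = 56.1309 min.
C approaches C_in exponentially: C(t) = C_in + (C₀ − C_in) e^(−t/τ).
C(192.9) = 0.1071 + (2.078 − 0.1071)·e^(−192.9/56.1309) = 0.1071 + (1.97090)·0.0321735 = 0.170511 g/L.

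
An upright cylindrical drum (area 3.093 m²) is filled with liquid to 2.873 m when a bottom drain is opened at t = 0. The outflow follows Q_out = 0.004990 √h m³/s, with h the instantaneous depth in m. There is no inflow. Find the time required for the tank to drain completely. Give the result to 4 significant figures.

A dh/dt = −Q_out = −0.004990 √h.
This is separable: 2 d(√h)/dt = −0.004990/A, so √h = √h₀ − (0.004990/(2A)) t.
Tank is empty when √h = 0: t_empty = 2A√h₀/0.004990.
t_empty = 2·3.093·√2.873/0.004990 = 6.18600·1.69499/0.004990 = 2101.25 s.

2101 s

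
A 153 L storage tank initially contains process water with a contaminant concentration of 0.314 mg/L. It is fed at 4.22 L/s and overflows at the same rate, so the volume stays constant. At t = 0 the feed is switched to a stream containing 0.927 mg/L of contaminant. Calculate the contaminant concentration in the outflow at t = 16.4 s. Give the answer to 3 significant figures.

Mass balance on the solute (V constant): V dC/dt = Q(C_in − C).
So dC/dt = (C_in − C)/τ with τ = V/Q = 153/4.22 = 36.256 s.
Solution: C(t) = C_in + (C₀ − C_in) e^(−t/τ).
C(16.4) = 0.927 + (0.314 − 0.927)·e^(−16.4/36.256) = 0.927 + (-0.61300)·0.63614 = 0.53705 mg/L.

0.537 mg/L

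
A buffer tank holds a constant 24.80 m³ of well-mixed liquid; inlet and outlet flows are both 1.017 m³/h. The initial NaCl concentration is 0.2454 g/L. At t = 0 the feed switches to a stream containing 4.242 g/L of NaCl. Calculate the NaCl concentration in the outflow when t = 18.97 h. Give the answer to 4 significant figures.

Unsteady species balance (constant V, well mixed): V dC/dt = Q(C_in − C).
Rewrite as dC/dt + C/τ = C_in/τ, τ = V/Q = 24.3854 h.
This is linear first-order; C(t) = C_in + (C₀ − C_in) e^(−t/τ).
C(18.97) = 4.242 + (0.2454 − 4.242)·e^(−18.97/24.3854) = 4.242 + (-3.99660)·0.459359 = 2.40613 g/L.

2.406 g/L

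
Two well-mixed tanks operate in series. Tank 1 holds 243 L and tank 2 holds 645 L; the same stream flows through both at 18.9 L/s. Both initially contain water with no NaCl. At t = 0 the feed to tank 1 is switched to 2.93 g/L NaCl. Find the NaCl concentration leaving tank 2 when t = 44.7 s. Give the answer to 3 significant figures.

Time constants: τᵢ = Vᵢ/Q for each well-mixed tank.
τ₁ = 243/18.9 = 12.857 s; τ₂ = 645/18.9 = 34.127 s.
Tank 1: C₁ = C_in(1 − e^(−t/τ₁)). Tank 2 (τ₁ ≠ τ₂): C₂ = C_in[1 − (τ₁ e^(−t/τ₁) − τ₂ e^(−t/τ₂))/(τ₁ − τ₂)].
At t = 44.7: e^(−t/τ₁) = 0.030910, e^(−t/τ₂) = 0.26987.
C₂ = 2.93·[1 − (12.857·0.030910 − 34.127·0.26987)/(-21.270)] = 2.93·0.58568 = 1.7161 g/L.

1.72 g/L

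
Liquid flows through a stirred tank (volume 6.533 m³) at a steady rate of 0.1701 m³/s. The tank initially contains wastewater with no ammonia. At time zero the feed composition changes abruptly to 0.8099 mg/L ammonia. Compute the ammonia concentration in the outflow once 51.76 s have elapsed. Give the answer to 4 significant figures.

0.5995 mg/L

Accumulation = in − out for the solute gives V dC/dt = Q(C_in − C).
Rewrite as dC/dt + C/τ = C_in/τ, τ = V/Q = 38.4068 s.
Solution: C(t) = C_in + (C₀ − C_in) e^(−t/τ).
C(51.76) = 0.8099 + (0 − 0.8099)·e^(−51.76/38.4068) = 0.8099 + (-0.809900)·0.259843 = 0.599453 mg/L.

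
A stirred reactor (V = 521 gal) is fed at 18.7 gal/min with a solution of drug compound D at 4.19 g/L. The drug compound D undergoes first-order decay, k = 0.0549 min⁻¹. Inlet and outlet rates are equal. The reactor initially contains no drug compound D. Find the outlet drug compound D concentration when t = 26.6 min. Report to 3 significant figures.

1.51 g/L

V dC/dt = Q(C_in − C) − k V C.
This is linear with rate a = Q/V + k = 0.090793 min⁻¹.
C_ss = Q C_in/(Q + kV) = 1.6564 g/L; C(t) = C_ss + (C₀ − C_ss) e^(−a t).
C(26.6) = 1.6564 + (-1.6564)·e^(−0.090793·26.6) = 1.6564 + (-1.6564)·0.089360 = 1.5084 g/L.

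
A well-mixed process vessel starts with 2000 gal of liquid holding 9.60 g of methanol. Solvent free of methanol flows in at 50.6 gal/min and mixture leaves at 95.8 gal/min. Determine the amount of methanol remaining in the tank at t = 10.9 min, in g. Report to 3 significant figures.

5.27 g

Let m(t) be the amount of methanol. Volume: V(t) = V₀ + (Q_in − Q_out) t = 2000 − 45.200 t; V(10.9) = 1507.3 gal.
Solute balance: dm/dt = 0 − Q_out C = −Q_out m/V(t).
Separate: dm/m = −Q_out dt/V(t) ⇒ ln(m/m₀) = −(Q_out/(Q_in−Q_out)) ln(V/V₀).
m = m₀ (V₀/V)^(Q_out/(Q_in−Q_out)) = 9.60 × (2000/1507.3)^(-2.1195) = 5.2717 g.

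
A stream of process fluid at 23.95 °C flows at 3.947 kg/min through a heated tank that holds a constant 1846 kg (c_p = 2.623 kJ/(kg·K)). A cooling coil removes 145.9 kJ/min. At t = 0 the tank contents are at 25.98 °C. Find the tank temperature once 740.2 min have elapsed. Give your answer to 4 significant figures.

13.17 °C

Heat balance on the well-mixed liquid: M c_p dT/dt = ṁ c_p (T_in − T) − 145.9.
τ = M/ṁ = 467.697 min; T_ss = T_in − Q̇/(ṁ c_p) = 23.95 − 145.9/(3.947·2.623) = 9.85744 °C.
Solution: T(t) = T_ss + (T₀ − T_ss) e^(−t/τ).
T(740.2) = 9.85744 + (16.1226)·e^(−740.2/467.697) = 9.85744 + (16.1226)·0.205430 = 13.1695 °C.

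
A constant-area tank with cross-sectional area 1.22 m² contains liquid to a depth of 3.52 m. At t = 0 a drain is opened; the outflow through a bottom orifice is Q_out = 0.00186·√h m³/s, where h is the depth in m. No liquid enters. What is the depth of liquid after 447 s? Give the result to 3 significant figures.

2.36 m

A dh/dt = −Q_out = −0.00186 √h.
This is separable: 2 d(√h)/dt = −0.00186/A, so √h = √h₀ − (0.00186/(2A)) t.
√h = √3.52 − 0.00186·447/(2·1.22) = 1.8762 − 0.34075 = 1.5354.
h = 1.5354² = 2.3575 m.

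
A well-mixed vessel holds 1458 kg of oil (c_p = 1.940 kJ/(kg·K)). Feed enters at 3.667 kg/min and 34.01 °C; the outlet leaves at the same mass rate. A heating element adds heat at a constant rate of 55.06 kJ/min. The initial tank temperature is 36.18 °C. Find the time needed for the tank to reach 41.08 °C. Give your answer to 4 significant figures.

842.2 min

M c_p dT/dt = ṁ c_p (T_in − T) + Q̇.
τ = M/ṁ = 397.600 min; T_ss = T_in + Q̇/(ṁ c_p) = 41.7497 °C.
T(t) = T_ss + (T₀ − T_ss) e^(−t/τ). Set T = 41.08:
e^(−t/τ) = (41.08 − 41.7497)/(36.18 − 41.7497) = 0.120238
t = −397.600 · ln(0.120238) = 842.228 min.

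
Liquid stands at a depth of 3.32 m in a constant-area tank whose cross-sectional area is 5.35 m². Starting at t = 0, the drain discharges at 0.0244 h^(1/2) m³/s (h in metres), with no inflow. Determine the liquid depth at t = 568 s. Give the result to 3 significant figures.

Mass balance (ρ constant): A dh/dt = −0.0244 √h.
Separate and integrate: 2(√h − √h₀) = −(0.0244/A) t.
√h = √3.32 − 0.0244·568/(2·5.35) = 1.8221 − 1.2953 = 0.52683.
h = 0.52683² = 0.27755 m.

0.278 m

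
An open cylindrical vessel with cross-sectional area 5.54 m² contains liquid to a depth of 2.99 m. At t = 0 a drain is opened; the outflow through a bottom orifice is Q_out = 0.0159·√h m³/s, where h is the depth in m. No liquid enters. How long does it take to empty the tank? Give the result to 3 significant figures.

1200 s

With no inflow, A dh/dt = −0.0159 √h.
∫ h^(−1/2) dh = −(0.0159/A) ∫ dt, giving 2√h = 2√h₀ − (0.0159/A) t.
Set h = 0: 2√h₀ = (0.0159/A) t_empty ⇒ t_empty = 2A√h₀/0.0159.
t_empty = 2·5.54·√2.99/0.0159 = 11.080·1.7292/0.0159 = 1205.0 s.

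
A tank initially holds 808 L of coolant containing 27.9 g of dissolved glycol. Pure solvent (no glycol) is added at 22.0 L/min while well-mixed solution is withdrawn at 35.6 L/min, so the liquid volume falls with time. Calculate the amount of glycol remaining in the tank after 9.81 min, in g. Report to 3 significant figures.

17.4 g

Total volume: dV/dt = Q_in − Q_out = -13.600 L/min, so V(t) = 808 − 13.600 t and V(9.81) = 674.58 L.
No glycol enters, so dm/dt = −Q_out · (m/V).
dm/m = −Q_out dt/(V₀ − 13.600 t); integrating gives ln(m/m₀) = −(Q_out/(Q_in−Q_out)) ln(V/V₀).
m = m₀ (V₀/V)^(Q_out/(Q_in−Q_out)) = 27.9 × (808/674.58)^(-2.6176) = 17.396 g.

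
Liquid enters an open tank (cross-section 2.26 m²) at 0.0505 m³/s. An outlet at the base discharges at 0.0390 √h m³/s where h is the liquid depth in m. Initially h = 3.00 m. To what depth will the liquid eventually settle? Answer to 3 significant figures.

1.68 m

Mass balance (ρ constant): A dh/dt = Q_in − 0.0390 √h. At steady state dh/dt = 0:
Q_in = 0.0390 √h_ss ⇒ √h_ss = 0.0505/0.0390 = 1.2949.
h_ss = 1.2949² = 1.6767 m. (Since h₀ = 3.00 m > h_ss, the level will fall toward this value.)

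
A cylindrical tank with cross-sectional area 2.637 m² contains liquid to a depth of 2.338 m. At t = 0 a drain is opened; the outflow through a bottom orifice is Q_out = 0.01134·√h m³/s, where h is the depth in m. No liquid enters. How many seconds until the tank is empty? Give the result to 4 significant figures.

A dh/dt = −Q_out = −0.01134 √h.
This is separable: 2 d(√h)/dt = −0.01134/A, so √h = √h₀ − (0.01134/(2A)) t.
Tank is empty when √h = 0: t_empty = 2A√h₀/0.01134.
t_empty = 2·2.637·√2.338/0.01134 = 5.27400·1.52905/0.01134 = 711.131 s.

711.1 s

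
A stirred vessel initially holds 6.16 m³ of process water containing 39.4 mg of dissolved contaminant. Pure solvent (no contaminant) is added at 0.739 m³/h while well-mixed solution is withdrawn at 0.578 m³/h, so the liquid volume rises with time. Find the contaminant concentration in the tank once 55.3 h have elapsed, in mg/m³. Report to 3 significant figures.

Total volume: dV/dt = Q_in − Q_out = 0.16100 m³/h, so V(t) = 6.16 + 0.16100 t and V(55.3) = 15.063 m³.
Solute balance: dm/dt = 0 − Q_out C = −Q_out m/V(t).
Separate: dm/m = −Q_out dt/V(t) ⇒ ln(m/m₀) = −(Q_out/(Q_in−Q_out)) ln(V/V₀).
m = m₀ (V₀/V)^(Q_out/(Q_in−Q_out)) = 39.4 × (6.16/15.063)^(3.5901) = 1.5898 mg.
C = m/V = 1.5898/15.063 = 0.10554 mg/m³.

0.106 mg/m³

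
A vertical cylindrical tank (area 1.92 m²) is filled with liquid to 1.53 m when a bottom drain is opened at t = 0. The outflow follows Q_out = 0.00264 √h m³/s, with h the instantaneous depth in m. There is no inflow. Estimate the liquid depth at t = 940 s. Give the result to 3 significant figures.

0.349 m

A dh/dt = −Q_out = −0.00264 √h.
This is separable: 2 d(√h)/dt = −0.00264/A, so √h = √h₀ − (0.00264/(2A)) t.
√h = √1.53 − 0.00264·940/(2·1.92) = 1.2369 − 0.64625 = 0.59068.
h = 0.59068² = 0.34890 m.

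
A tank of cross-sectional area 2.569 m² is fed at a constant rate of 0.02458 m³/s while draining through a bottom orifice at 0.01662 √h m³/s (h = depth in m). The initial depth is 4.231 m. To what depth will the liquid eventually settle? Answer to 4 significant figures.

Level balance: A dh/dt = 0.02458 − 0.01662 √h. Setting dh/dt = 0:
Q_in = 0.01662 √h_ss ⇒ √h_ss = 0.02458/0.01662 = 1.47894.
h_ss = 1.47894² = 2.18727 m. (Since h₀ = 4.231 m > h_ss, the level will fall toward this value.)

2.187 m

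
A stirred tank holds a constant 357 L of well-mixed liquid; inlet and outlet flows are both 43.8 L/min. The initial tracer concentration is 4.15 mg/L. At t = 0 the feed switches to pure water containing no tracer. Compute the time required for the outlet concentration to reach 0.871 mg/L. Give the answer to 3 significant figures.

12.7 min

Species balance: V dC/dt = Q(C_in − C) ⇒ τ = V/Q = 8.1507 min.
C(t) = C_in + (C₀ − C_in) e^(−t/τ). Set C = 0.871 and solve for t:
e^(−t/τ) = (C − C_in)/(C₀ − C_in) = (0.871 − 0)/(4.15 − 0) = 0.20988
t = −τ ln(…) = 8.1507 × 1.5612 = 12.725 min.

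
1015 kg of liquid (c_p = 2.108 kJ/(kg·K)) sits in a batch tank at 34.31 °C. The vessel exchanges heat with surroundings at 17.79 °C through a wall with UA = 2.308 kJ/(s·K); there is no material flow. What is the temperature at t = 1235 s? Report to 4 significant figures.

22.15 °C

Lumped-capacitance energy balance: M c_p dT/dt = UA(T_amb − T).
dT/dt = (T_ss − T)/τ with T_ss = T_amb = 17.7900 °C, τ = M c_p/UA = 1015·2.108/2.308 = 927.045 s.
Integrating: T(t) = T_ss + (T₀ − T_ss) e^(−t/τ).
T(1235) = 17.7900 + (16.5200)·0.263899 = 22.1496 °C.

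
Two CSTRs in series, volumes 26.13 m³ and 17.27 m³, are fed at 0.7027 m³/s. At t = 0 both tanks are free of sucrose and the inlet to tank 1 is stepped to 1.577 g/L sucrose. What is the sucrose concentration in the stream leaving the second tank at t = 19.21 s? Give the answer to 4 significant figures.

0.2093 g/L

Each tank obeys Vᵢ dCᵢ/dt = Q(Cᵢ₋₁ − Cᵢ), so τᵢ = Vᵢ/Q.
τ₁ = 26.13/0.7027 = 37.1851 s; τ₂ = 17.27/0.7027 = 24.5766 s.
Solving the cascade with C₁(0)=C₂(0)=0 gives C₂(t) = C_in[1 − (τ₁ e^(−t/τ₁) − τ₂ e^(−t/τ₂))/(τ₁ − τ₂)].
At t = 19.21: e^(−t/τ₁) = 0.596543, e^(−t/τ₂) = 0.457656.
C₂ = 1.577·[1 − (37.1851·0.596543 − 24.5766·0.457656)/(12.6085)] = 1.577·0.132738 = 0.209328 g/L.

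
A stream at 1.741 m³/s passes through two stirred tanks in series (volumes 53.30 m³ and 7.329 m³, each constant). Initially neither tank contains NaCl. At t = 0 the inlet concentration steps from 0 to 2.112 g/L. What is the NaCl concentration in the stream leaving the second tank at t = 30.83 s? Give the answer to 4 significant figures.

Time constants: τᵢ = Vᵢ/Q for each well-mixed tank.
τ₁ = 53.30/1.741 = 30.6146 s; τ₂ = 7.329/1.741 = 4.20965 s.
Solving the cascade with C₁(0)=C₂(0)=0 gives C₂(t) = C_in[1 − (τ₁ e^(−t/τ₁) − τ₂ e^(−t/τ₂))/(τ₁ − τ₂)].
At t = 30.83: e^(−t/τ₁) = 0.365300, e^(−t/τ₂) = 0.000659750.
C₂ = 2.112·[1 − (30.6146·0.365300 − 4.20965·0.000659750)/(26.4049)] = 2.112·0.576567 = 1.21771 g/L.

1.218 g/L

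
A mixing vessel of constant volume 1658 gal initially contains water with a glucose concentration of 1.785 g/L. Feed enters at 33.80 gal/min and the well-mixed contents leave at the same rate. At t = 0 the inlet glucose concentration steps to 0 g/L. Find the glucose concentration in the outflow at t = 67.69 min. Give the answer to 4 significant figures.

0.4491 g/L

Transient balance on the dissolved component: V dC/dt = Q(C_in − C).
So dC/dt = (C_in − C)/τ with τ = V/Q = 1658/33.80 = 49.0533 min.
Solution: C(t) = C_in + (C₀ − C_in) e^(−t/τ).
C(67.69) = 0 + (1.785 − 0)·e^(−67.69/49.0533) = 0 + (1.78500)·0.251596 = 0.449100 g/L.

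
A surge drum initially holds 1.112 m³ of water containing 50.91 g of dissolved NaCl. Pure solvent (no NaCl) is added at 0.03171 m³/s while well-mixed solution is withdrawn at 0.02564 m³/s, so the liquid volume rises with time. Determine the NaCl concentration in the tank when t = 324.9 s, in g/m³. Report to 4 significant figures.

Total volume: dV/dt = Q_in − Q_out = 0.00607000 m³/s, so V(t) = 1.112 + 0.00607000 t and V(324.9) = 3.08414 m³.
Solute balance: dm/dt = 0 − Q_out C = −Q_out m/V(t).
dm/m = −Q_out dt/(V₀ + 0.00607000 t); integrating gives ln(m/m₀) = −(Q_out/(Q_in−Q_out)) ln(V/V₀).
m = m₀ (V₀/V)^(Q_out/(Q_in−Q_out)) = 50.91 × (1.112/3.08414)^(4.22405) = 0.684577 g.
C = m/V = 0.684577/3.08414 = 0.221967 g/m³.

0.2220 g/m³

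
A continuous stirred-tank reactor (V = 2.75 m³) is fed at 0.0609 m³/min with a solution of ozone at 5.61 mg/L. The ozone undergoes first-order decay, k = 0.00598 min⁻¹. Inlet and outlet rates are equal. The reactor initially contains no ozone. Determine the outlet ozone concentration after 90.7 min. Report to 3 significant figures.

Accumulation = in − out − consumed: V dC/dt = Q C_in − Q C − k V C.
dC/dt = (Q/V) C_in − (Q/V + k) C; effective rate a = Q/V + k = 0.022145 + 0.00598 = 0.028125 min⁻¹.
C_ss = Q C_in/(Q + kV) = 4.4172 mg/L; C(t) = C_ss + (C₀ − C_ss) e^(−a t).
C(90.7) = 4.4172 + (-4.4172)·e^(−0.028125·90.7) = 4.4172 + (-4.4172)·0.078005 = 4.0726 mg/L.

4.07 mg/L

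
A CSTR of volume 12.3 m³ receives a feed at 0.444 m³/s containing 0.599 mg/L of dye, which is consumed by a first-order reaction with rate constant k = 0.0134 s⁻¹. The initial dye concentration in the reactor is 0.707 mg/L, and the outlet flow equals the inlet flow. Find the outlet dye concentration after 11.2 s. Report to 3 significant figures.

0.592 mg/L

Accumulation = in − out − consumed: V dC/dt = Q C_in − Q C − k V C.
dC/dt = (Q/V) C_in − (Q/V + k) C; effective rate a = Q/V + k = 0.036098 + 0.0134 = 0.049498 s⁻¹.
C_ss = Q C_in/(Q + kV) = 0.43684 mg/L; C(t) = C_ss + (C₀ − C_ss) e^(−a t).
C(11.2) = 0.43684 + (0.27016)·e^(−0.049498·11.2) = 0.43684 + (0.27016)·0.57443 = 0.59203 mg/L.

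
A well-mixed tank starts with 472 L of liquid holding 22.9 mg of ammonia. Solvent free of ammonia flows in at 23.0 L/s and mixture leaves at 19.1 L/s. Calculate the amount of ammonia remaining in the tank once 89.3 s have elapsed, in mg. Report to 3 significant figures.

1.53 mg

Total volume: dV/dt = Q_in − Q_out = 3.9000 L/s, so V(t) = 472 + 3.9000 t and V(89.3) = 820.27 L.
No ammonia enters, so dm/dt = −Q_out · (m/V).
dm/m = −Q_out dt/(V₀ + 3.9000 t); integrating gives ln(m/m₀) = −(Q_out/(Q_in−Q_out)) ln(V/V₀).
m = m₀ (V₀/V)^(Q_out/(Q_in−Q_out)) = 22.9 × (472/820.27)^(4.8974) = 1.5289 mg.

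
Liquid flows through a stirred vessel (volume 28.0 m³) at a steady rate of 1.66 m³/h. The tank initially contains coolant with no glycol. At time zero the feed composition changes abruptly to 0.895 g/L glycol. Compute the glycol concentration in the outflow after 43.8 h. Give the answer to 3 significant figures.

0.828 g/L

Unsteady species balance (constant V, well mixed): V dC/dt = Q(C_in − C).
Time constant τ = V/Q = 28.0/1.66 = 16.867 h.
C approaches C_in exponentially: C(t) = C_in + (C₀ − C_in) e^(−t/τ).
C(43.8) = 0.895 + (0 − 0.895)·e^(−43.8/16.867) = 0.895 + (-0.89500)·0.074518 = 0.82831 g/L.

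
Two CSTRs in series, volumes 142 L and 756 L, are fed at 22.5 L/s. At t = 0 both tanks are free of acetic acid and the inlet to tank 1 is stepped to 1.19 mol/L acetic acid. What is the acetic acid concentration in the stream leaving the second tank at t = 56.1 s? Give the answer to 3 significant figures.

Time constants: τᵢ = Vᵢ/Q for each well-mixed tank.
τ₁ = 142/22.5 = 6.3111 s; τ₂ = 756/22.5 = 33.600 s.
Solving the cascade with C₁(0)=C₂(0)=0 gives C₂(t) = C_in[1 − (τ₁ e^(−t/τ₁) − τ₂ e^(−t/τ₂))/(τ₁ − τ₂)].
At t = 56.1: e^(−t/τ₁) = 0.00013789, e^(−t/τ₂) = 0.18831.
C₂ = 1.19·[1 − (6.3111·0.00013789 − 33.600·0.18831)/(-27.289)] = 1.19·0.76817 = 0.91412 mol/L.

0.914 mol/L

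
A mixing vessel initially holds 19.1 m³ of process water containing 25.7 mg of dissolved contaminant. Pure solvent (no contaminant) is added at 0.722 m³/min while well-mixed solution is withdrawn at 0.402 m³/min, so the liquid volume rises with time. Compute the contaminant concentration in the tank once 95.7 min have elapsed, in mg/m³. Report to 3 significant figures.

0.155 mg/m³

Let m(t) be the amount of contaminant. Volume: V(t) = V₀ + (Q_in − Q_out) t = 19.1 + 0.32000 t; V(95.7) = 49.724 m³.
No contaminant enters, so dm/dt = −Q_out · (m/V).
dm/m = −Q_out dt/(V₀ + 0.32000 t); integrating gives ln(m/m₀) = −(Q_out/(Q_in−Q_out)) ln(V/V₀).
m = m₀ (V₀/V)^(Q_out/(Q_in−Q_out)) = 25.7 × (19.1/49.724)^(1.2563) = 7.7254 mg.
C = m/V = 7.7254/49.724 = 0.15537 mg/m³.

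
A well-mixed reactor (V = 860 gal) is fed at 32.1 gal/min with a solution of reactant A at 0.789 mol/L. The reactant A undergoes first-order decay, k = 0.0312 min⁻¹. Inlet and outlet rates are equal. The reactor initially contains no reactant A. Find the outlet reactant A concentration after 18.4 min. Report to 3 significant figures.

V dC/dt = Q(C_in − C) − k V C.
dC/dt = (Q/V) C_in − (Q/V + k) C; effective rate a = Q/V + k = 0.037326 + 0.0312 = 0.068526 min⁻¹.
C_ss = Q C_in/(Q + kV) = 0.42976 mol/L; C(t) = C_ss + (C₀ − C_ss) e^(−a t).
C(18.4) = 0.42976 + (-0.42976)·e^(−0.068526·18.4) = 0.42976 + (-0.42976)·0.28341 = 0.30797 mol/L.

0.308 mol/L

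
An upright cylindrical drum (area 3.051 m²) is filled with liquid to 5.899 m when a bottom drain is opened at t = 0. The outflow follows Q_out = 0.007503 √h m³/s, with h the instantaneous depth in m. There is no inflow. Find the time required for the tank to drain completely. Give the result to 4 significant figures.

A dh/dt = −Q_out = −0.007503 √h.
Separate and integrate: 2(√h − √h₀) = −(0.007503/A) t.
Set h = 0: 2√h₀ = (0.007503/A) t_empty ⇒ t_empty = 2A√h₀/0.007503.
t_empty = 2·3.051·√5.899/0.007503 = 6.10200·2.42879/0.007503 = 1975.27 s.

1975 s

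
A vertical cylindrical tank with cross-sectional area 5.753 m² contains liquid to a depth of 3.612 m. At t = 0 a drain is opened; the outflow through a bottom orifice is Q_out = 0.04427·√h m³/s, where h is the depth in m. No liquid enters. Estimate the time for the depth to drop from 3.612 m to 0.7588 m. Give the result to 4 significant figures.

With no inflow, A dh/dt = −0.04427 √h.
This is separable: 2 d(√h)/dt = −0.04427/A, so √h = √h₀ − (0.04427/(2A)) t.
t = 2A(√h₀ − √h)/0.04427 = 2·5.753·(√3.612 − √0.7588)/0.04427
  = 11.5060 × (1.90053 − 0.871091) / 0.04427 = 267.555 s.

267.6 s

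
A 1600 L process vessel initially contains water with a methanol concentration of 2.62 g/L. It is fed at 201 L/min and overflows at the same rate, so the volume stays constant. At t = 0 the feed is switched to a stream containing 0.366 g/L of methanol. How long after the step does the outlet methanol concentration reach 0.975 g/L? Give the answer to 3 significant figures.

Unsteady species balance (constant V, well mixed): V dC/dt = Q(C_in − C), so τ = V/Q = 7.9602 min.
C(t) = C_in + (C₀ − C_in) e^(−t/τ). Set C = 0.975 and solve for t:
e^(−t/τ) = (C − C_in)/(C₀ − C_in) = (0.975 − 0.366)/(2.62 − 0.366) = 0.27019
t = −τ ln(…) = 7.9602 × 1.3086 = 10.417 min.

10.4 min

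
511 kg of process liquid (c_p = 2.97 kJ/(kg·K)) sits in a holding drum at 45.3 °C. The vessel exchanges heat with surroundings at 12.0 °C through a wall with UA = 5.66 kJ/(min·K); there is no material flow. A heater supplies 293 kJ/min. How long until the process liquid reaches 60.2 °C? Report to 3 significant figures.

Lumped-capacitance energy balance: M c_p dT/dt = UA(T_amb − T) + Q̇.
τ = M c_p/UA = 268.14 min; T_ss = T_amb + Q̇/UA = 12.0 + 293/5.66 = 63.767 °C.
T(t) = T_ss + (T₀ − T_ss)e^(−t/τ); set T = 60.2:
t = −τ ln[(T − T_ss)/(T₀ − T_ss)] = −268.14 · ln(0.19315) = 440.90 min.

441 min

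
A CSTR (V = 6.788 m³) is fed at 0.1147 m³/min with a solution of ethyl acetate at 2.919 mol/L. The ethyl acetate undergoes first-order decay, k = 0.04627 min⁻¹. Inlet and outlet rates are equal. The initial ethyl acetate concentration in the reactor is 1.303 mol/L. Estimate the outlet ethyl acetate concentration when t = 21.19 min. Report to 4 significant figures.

Accumulation = in − out − consumed: V dC/dt = Q C_in − Q C − k V C.
dC/dt = (Q/V) C_in − (Q/V + k) C; effective rate a = Q/V + k = 0.0168975 + 0.04627 = 0.0631675 min⁻¹.
C_ss = Q C_in/(Q + kV) = 0.780840 mol/L; C(t) = C_ss + (C₀ − C_ss) e^(−a t).
C(21.19) = 0.780840 + (0.522160)·e^(−0.0631675·21.19) = 0.780840 + (0.522160)·0.262234 = 0.917768 mol/L.

0.9178 mol/L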